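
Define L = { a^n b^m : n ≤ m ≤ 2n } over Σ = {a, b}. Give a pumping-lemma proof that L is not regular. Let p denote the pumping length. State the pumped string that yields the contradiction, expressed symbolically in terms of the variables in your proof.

Assume L is regular. Let p be the pumping length given by the pumping lemma.
Take w = a^p b^p ∈ L (since p ≤ p ≤ 2p), with |w| = 2p ≥ p.
Write w = xyz as guaranteed by the lemma, with |xy| ≤ p and |y| ≥ 1.
Since the first p symbols of w are all a's and |xy| ≤ p, y lies entirely in the leading a-block: y = a^k for some k with 1 ≤ k ≤ p.
Pump with i = 2: xy^2z = a^{p+k} b^p. Now n = p+k > p = m, so the condition n ≤ m fails. Thus xy^2z ∉ L.
This contradicts the pumping lemma, so L is not regular.

a^{p+k} b^p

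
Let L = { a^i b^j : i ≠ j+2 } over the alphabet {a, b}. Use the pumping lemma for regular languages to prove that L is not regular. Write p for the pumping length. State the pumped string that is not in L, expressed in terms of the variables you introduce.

Assume L is regular; let p be its pumping constant.
Choose w = a^p b^{p+p!-2}. Since p ≠ (p+p!-2)+2 = p+p!, w ∈ L; and |w| ≥ p.
The pumping lemma gives a decomposition w = xyz where |xy| ≤ p and |y| > 0.
Since the first p symbols of w are all a's and |xy| ≤ p, y lies entirely in the leading a-block: y = a^k for some k with 1 ≤ k ≤ p.
Since 1 ≤ k ≤ p, k divides p!; set t = 1 + p!/k. Then xy^t z has p + (p!/k)·k = p + p! copies of a. Now the a-count is p+p! and (b-count)+2 = (p+p!-2)+2 = p+p!, so i ≠ j+2 fails. So xy^t z = a^{p+p!} b^{p+p!-2} ∉ L.
This contradicts the pumping lemma, so L is not regular.

a^{p+p!} b^{p+p!-2}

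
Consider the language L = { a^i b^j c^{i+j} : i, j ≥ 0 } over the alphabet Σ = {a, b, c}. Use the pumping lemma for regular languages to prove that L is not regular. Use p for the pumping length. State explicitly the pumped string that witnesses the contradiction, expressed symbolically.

a^{p+k} b^p c^{2p}

Assume L is regular. Let p be the pumping length given by the pumping lemma.
Take w = a^p b^p c^{2p} ∈ L (with i=j=p, i+j=2p), |w| = 4p ≥ p.
Write w = xyz as guaranteed by the lemma, with |xy| ≤ p and |y| > 0.
Because |xy| ≤ p and w begins with p copies of a, we have y = a^k with 1 ≤ k ≤ p.
Consider xy^2z = a^{p+k} b^p c^{2p}. Now the a- and b-counts sum to 2p+k, but the c-count is 2p ≠ 2p+k. So xy^2z ∉ L.
This contradicts the pumping lemma, so L is not regular.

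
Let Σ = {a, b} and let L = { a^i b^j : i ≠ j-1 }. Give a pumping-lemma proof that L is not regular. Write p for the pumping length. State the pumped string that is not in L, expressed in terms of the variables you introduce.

Assume L is regular. Let p be the pumping length given by the pumping lemma.
Choose w = a^p b^{p+p!+1}. Since p ≠ (p+p!+1)-1 = p+p!, w ∈ L; and |w| ≥ p.
The pumping lemma gives a decomposition w = xyz where |xy| ≤ p and |y| ≥ 1.
The first p characters of w are a's, so xy (and hence y) consists only of a's. Write y = a^k, 1 ≤ k ≤ p.
Since 1 ≤ k ≤ p, k divides p!; set t = 1 + p!/k. Then xy^t z has p + (p!/k)·k = p + p! copies of a. Now the a-count is p+p! and (b-count)-1 = (p+p!+1)-1 = p+p!, so i ≠ j-1 fails. So xy^t z = a^{p+p!} b^{p+p!+1} ∉ L.
This contradicts the pumping lemma, so L is not regular.

a^{p+p!} b^{p+p!+1}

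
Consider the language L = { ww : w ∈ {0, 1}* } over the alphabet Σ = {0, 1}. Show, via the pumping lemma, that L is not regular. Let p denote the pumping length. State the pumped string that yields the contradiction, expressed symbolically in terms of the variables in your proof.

Suppose for contradiction that L is regular, and let p be the pumping length.
Take w = 0^p 1^p 0^p 1^p = uu where u = 0^p1^p; then w ∈ L and |w| = 4p ≥ p.
The pumping lemma gives a decomposition w = xyz where |xy| ≤ p and |y| > 0.
Because |xy| ≤ p and w begins with p copies of 0, we have y = 0^k with 1 ≤ k ≤ p.
Pump with i = 2: xy^2z = 0^{p+k} 1^p 0^p 1^p, of length 4p+k. Suppose this equals vv. The string starts with 0 and ends with 1, so v does too; thus the boundary between the two copies of v is a 1→0 transition. There is exactly one such transition, at position 2p+k, so |v| = 2p+k and |vv| = 4p+2k ≠ 4p+k since k ≥ 1. So xy^2z ∉ L.
This is a contradiction; hence L is not regular.

0^{p+k} 1^p 0^p 1^p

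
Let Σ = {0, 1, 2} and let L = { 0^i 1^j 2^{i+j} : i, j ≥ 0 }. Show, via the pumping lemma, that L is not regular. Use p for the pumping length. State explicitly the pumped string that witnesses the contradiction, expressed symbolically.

0^{p+k} 1^p 2^{2p}

Assume L is regular. Let p be the pumping length given by the pumping lemma.
Take w = 0^p 1^p 2^{2p} ∈ L (with i=j=p, i+j=2p), |w| = 4p ≥ p.
Write w = xyz as guaranteed by the lemma, with |xy| ≤ p and |y| > 0.
Because |xy| ≤ p and w begins with p copies of 0, we have y = 0^k with 1 ≤ k ≤ p.
Consider xy^2z = 0^{p+k} 1^p 2^{2p}. Now the 0- and 1-counts sum to 2p+k, but the 2-count is 2p ≠ 2p+k. So xy^2z ∉ L.
Contradiction. Therefore L is not regular.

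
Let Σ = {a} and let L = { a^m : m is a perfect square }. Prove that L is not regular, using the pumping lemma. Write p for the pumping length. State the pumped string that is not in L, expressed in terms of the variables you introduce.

Assume L is regular. Let p be the pumping length given by the pumping lemma.
Take w = a^{p²} ∈ L with |w| = p² ≥ p.
Write w = xyz as guaranteed by the lemma, with |xy| ≤ p and y is nonempty.
Then y = a^k for some k with 1 ≤ k ≤ p.
Pump with i = 2: xy^2z = a^{p²+k}. Since 1 ≤ k ≤ p, p² < p²+k ≤ p²+p < (p+1)², so p²+k lies strictly between consecutive squares and is not a perfect square. So xy^2z ∉ L.
This contradicts the pumping lemma, so L is not regular.

a^{p²+k}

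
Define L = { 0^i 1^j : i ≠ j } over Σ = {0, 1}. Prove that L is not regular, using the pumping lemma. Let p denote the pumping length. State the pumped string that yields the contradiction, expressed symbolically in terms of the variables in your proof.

Suppose for contradiction that L is regular, and let p be the pumping length.
Choose w = 0^p 1^{p+p!}. Since p ≠ p+p!, w ∈ L; and |w| ≥ p.
By the pumping lemma, w = xyz with |xy| ≤ p and y is nonempty.
Since the first p symbols of w are all 0's and |xy| ≤ p, y lies entirely in the leading 0-block: y = 0^k for some k with 1 ≤ k ≤ p.
Since 1 ≤ k ≤ p, k divides p!; set t = 1 + p!/k. Then xy^t z has p + (p!/k)·k = p + p! copies of 0. Now the 0-count equals the 1-count, so i ≠ j fails. So xy^t z = 0^{p+p!} 1^{p+p!} ∉ L.
Contradiction. Therefore L is not regular.

0^{p+p!} 1^{p+p!}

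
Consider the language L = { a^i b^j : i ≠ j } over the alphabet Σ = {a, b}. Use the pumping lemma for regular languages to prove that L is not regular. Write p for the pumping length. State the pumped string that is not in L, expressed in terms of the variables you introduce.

Toward a contradiction, assume L is regular with pumping length p.
Choose w = a^p b^{p+p!}. Since p ≠ p+p!, w ∈ L; and |w| ≥ p.
The pumping lemma gives a decomposition w = xyz where |xy| ≤ p and |y| > 0.
The first p characters of w are a's, so xy (and hence y) consists only of a's. Write y = a^k, 1 ≤ k ≤ p.
Since 1 ≤ k ≤ p, k divides p!; set t = 1 + p!/k. Then xy^t z has p + (p!/k)·k = p + p! copies of a. Now the a-count equals the b-count, so i ≠ j fails. So xy^t z = a^{p+p!} b^{p+p!} ∉ L.
This is a contradiction; hence L is not regular.

a^{p+p!} b^{p+p!}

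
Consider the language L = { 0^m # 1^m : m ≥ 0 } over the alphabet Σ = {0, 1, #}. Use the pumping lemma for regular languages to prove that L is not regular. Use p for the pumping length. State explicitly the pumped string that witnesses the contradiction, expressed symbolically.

Toward a contradiction, assume L is regular with pumping length p.
Take w = 0^p # 1^p ∈ L with |w| = 2p+1 ≥ p.
By the pumping lemma, w = xyz with |xy| ≤ p and |y| > 0.
Since the first p symbols of w are all 0's and |xy| ≤ p, y lies entirely in the leading 0-block: y = 0^k for some k with 1 ≤ k ≤ p.
Pump with i = 2: xy^2z = 0^{p+k} # 1^p, which would require p+k = p. But k ≥ 1, so xy^2z ∉ L.
This contradicts the pumping lemma, so L is not regular.

0^{p+k} # 1^p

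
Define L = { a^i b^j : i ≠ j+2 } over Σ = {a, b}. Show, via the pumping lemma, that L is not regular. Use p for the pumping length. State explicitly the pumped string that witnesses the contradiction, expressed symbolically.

a^{p+p!} b^{p+p!-2}

Assume L is regular; let p be its pumping constant.
Choose w = a^p b^{p+p!-2}. Since p ≠ (p+p!-2)+2 = p+p!, w ∈ L; and |w| ≥ p.
The pumping lemma gives a decomposition w = xyz where |xy| ≤ p and |y| > 0.
Since the first p symbols of w are all a's and |xy| ≤ p, y lies entirely in the leading a-block: y = a^k for some k with 1 ≤ k ≤ p.
Since 1 ≤ k ≤ p, k divides p!; set t = 1 + p!/k. Then xy^t z has p + (p!/k)·k = p + p! copies of a. Now the a-count is p+p! and (b-count)+2 = (p+p!-2)+2 = p+p!, so i ≠ j+2 fails. So xy^t z = a^{p+p!} b^{p+p!-2} ∉ L.
Contradiction. Therefore L is not regular.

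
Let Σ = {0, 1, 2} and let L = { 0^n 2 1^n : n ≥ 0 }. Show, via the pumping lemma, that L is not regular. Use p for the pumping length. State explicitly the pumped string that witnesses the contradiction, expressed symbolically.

Assume L is regular; let p be its pumping constant.
Take w = 0^p 2 1^p ∈ L with |w| = 2p+1 ≥ p.
Write w = xyz as guaranteed by the lemma, with |xy| ≤ p and y is nonempty.
Because |xy| ≤ p and w begins with p copies of 0, we have y = 0^k with 1 ≤ k ≤ p.
Pump with i = 2: xy^2z = 0^{p+k} 2 1^p, which would require p+k = p. But k ≥ 1, so xy^2z ∉ L.
This contradicts the pumping lemma, so L is not regular.

0^{p+k} 2 1^p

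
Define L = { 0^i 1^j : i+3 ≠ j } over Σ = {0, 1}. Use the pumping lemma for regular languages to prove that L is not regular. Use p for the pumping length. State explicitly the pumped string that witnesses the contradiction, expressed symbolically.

Suppose for contradiction that L is regular, and let p be the pumping length.
Choose w = 0^p 1^{p+p!+3}. Since p ≠ (p+p!+3)-3 = p+p!, w ∈ L; and |w| ≥ p.
Write w = xyz as guaranteed by the lemma, with |xy| ≤ p and y is nonempty.
Since the first p symbols of w are all 0's and |xy| ≤ p, y lies entirely in the leading 0-block: y = 0^k for some k with 1 ≤ k ≤ p.
Since 1 ≤ k ≤ p, k divides p!; set t = 1 + p!/k. Then xy^t z has p + (p!/k)·k = p + p! copies of 0. Now the 0-count is p+p! and (1-count)-3 = (p+p!+3)-3 = p+p!, so i+3 ≠ j fails. So xy^t z = 0^{p+p!} 1^{p+p!+3} ∉ L.
This is a contradiction; hence L is not regular.

0^{p+p!} 1^{p+p!+3}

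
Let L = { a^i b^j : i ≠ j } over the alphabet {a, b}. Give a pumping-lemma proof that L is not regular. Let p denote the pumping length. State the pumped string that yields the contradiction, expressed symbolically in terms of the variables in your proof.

a^{p+p!} b^{p+p!}

Suppose for contradiction that L is regular, and let p be the pumping length.
Choose w = a^p b^{p+p!}. Since p ≠ p+p!, w ∈ L; and |w| ≥ p.
Write w = xyz as guaranteed by the lemma, with |xy| ≤ p and y is nonempty.
Since the first p symbols of w are all a's and |xy| ≤ p, y lies entirely in the leading a-block: y = a^k for some k with 1 ≤ k ≤ p.
Since 1 ≤ k ≤ p, k divides p!; set t = 1 + p!/k. Then xy^t z has p + (p!/k)·k = p + p! copies of a. Now the a-count equals the b-count, so i ≠ j fails. So xy^t z = a^{p+p!} b^{p+p!} ∉ L.
This contradicts the pumping lemma, so L is not regular.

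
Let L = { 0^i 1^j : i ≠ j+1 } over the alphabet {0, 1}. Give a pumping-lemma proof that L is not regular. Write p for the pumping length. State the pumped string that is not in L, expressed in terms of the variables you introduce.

Assume L is regular. Let p be the pumping length given by the pumping lemma.
Choose w = 0^p 1^{p+p!-1}. Since p ≠ (p+p!-1)+1 = p+p!, w ∈ L; and |w| ≥ p.
By the pumping lemma, w = xyz with |xy| ≤ p and |y| > 0.
The first p characters of w are 0's, so xy (and hence y) consists only of 0's. Write y = 0^k, 1 ≤ k ≤ p.
Since 1 ≤ k ≤ p, k divides p!; set t = 1 + p!/k. Then xy^t z has p + (p!/k)·k = p + p! copies of 0. Now the 0-count is p+p! and (1-count)+1 = (p+p!-1)+1 = p+p!, so i ≠ j+1 fails. So xy^t z = 0^{p+p!} 1^{p+p!-1} ∉ L.
This contradicts the pumping lemma, so L is not regular.

0^{p+p!} 1^{p+p!-1}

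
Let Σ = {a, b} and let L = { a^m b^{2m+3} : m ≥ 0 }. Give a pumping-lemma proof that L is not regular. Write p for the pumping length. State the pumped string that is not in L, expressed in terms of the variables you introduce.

a^{p+k} b^{2p+3}

Assume L is regular; let p be its pumping constant.
Take w = a^p b^{2p+3}. Then w ∈ L and |w| = 3p+3 ≥ p.
The pumping lemma gives a decomposition w = xyz where |xy| ≤ p and y is nonempty.
Because |xy| ≤ p and w begins with p copies of a, we have y = a^k with 1 ≤ k ≤ p.
Pump with i = 2: xy^2z = a^{p+k} b^{2p+3}. For this to lie in L we would need 2p+3 = 2(p+k)+3, which forces k = 0. But k ≥ 1, so xy^2z ∉ L.
This is a contradiction; hence L is not regular.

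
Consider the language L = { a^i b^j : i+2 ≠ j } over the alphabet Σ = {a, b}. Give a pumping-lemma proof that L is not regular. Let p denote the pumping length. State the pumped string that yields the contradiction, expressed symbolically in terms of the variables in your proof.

a^{p+p!} b^{p+p!+2}

Suppose for contradiction that L is regular, and let p be the pumping length.
Choose w = a^p b^{p+p!+2}. Since p ≠ (p+p!+2)-2 = p+p!, w ∈ L; and |w| ≥ p.
By the pumping lemma, w = xyz with |xy| ≤ p and |y| > 0.
Because |xy| ≤ p and w begins with p copies of a, we have y = a^k with 1 ≤ k ≤ p.
Since 1 ≤ k ≤ p, k divides p!; set t = 1 + p!/k. Then xy^t z has p + (p!/k)·k = p + p! copies of a. Now the a-count is p+p! and (b-count)-2 = (p+p!+2)-2 = p+p!, so i+2 ≠ j fails. So xy^t z = a^{p+p!} b^{p+p!+2} ∉ L.
Contradiction. Therefore L is not regular.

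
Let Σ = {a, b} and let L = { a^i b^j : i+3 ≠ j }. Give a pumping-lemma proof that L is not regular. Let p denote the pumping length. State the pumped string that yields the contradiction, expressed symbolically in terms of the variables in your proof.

Assume L is regular; let p be its pumping constant.
Choose w = a^p b^{p+p!+3}. Since p ≠ (p+p!+3)-3 = p+p!, w ∈ L; and |w| ≥ p.
The pumping lemma gives a decomposition w = xyz where |xy| ≤ p and |y| > 0.
Since the first p symbols of w are all a's and |xy| ≤ p, y lies entirely in the leading a-block: y = a^k for some k with 1 ≤ k ≤ p.
Since 1 ≤ k ≤ p, k divides p!; set t = 1 + p!/k. Then xy^t z has p + (p!/k)·k = p + p! copies of a. Now the a-count is p+p! and (b-count)-3 = (p+p!+3)-3 = p+p!, so i+3 ≠ j fails. So xy^t z = a^{p+p!} b^{p+p!+3} ∉ L.
This contradicts the pumping lemma, so L is not regular.

a^{p+p!} b^{p+p!+3}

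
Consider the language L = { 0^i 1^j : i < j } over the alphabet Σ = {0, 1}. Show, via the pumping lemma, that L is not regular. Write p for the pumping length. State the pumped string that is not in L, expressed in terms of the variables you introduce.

0^{p+k} 1^{p+1}

Toward a contradiction, assume L is regular with pumping length p.
Choose w = 0^p 1^{p+1} ∈ L, with |w| = 2p+1 ≥ p.
Write w = xyz as guaranteed by the lemma, with |xy| ≤ p and |y| > 0.
Because |xy| ≤ p and w begins with p copies of 0, we have y = 0^k with 1 ≤ k ≤ p.
Consider xy^2z = 0^{p+k} 1^{p+1}. Since k ≥ 1, the 0-count p+k is at least p+1, so i < j fails; thus xy^2z ∉ L.
Contradiction. Therefore L is not regular.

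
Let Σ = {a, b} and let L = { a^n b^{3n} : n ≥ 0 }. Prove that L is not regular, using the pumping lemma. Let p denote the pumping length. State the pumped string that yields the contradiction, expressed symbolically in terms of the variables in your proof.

a^{p+k} b^{3p}

Toward a contradiction, assume L is regular with pumping length p.
Let w = a^p b^{3p} ∈ L; note |w| = 4p ≥ p.
The pumping lemma gives a decomposition w = xyz where |xy| ≤ p and y is nonempty.
Since the first p symbols of w are all a's and |xy| ≤ p, y lies entirely in the leading a-block: y = a^k for some k with 1 ≤ k ≤ p.
Pump with i = 2: xy^2z = a^{p+k} b^{3p}. For this to lie in L we would need 3p = 3(p+k), which forces k = 0. But k ≥ 1, so xy^2z ∉ L.
This contradicts the pumping lemma, so L is not regular.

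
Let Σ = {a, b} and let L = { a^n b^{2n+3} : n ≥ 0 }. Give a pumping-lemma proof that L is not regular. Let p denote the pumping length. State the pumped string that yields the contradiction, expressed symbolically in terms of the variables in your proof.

Assume L is regular. Let p be the pumping length given by the pumping lemma.
Let w = a^p b^{2p+3} ∈ L; note |w| = 3p+3 ≥ p.
The pumping lemma gives a decomposition w = xyz where |xy| ≤ p and y is nonempty.
Because |xy| ≤ p and w begins with p copies of a, we have y = a^k with 1 ≤ k ≤ p.
Pump with i = 2: xy^2z = a^{p+k} b^{2p+3}. For this to lie in L we would need 2p+3 = 2(p+k)+3, which forces k = 0. But k ≥ 1, so xy^2z ∉ L.
Contradiction. Therefore L is not regular.

a^{p+k} b^{2p+3}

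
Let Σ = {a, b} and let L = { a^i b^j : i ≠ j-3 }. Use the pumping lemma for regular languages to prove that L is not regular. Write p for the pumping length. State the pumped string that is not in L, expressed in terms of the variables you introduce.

a^{p+p!} b^{p+p!+3}

Assume L is regular; let p be its pumping constant.
Choose w = a^p b^{p+p!+3}. Since p ≠ (p+p!+3)-3 = p+p!, w ∈ L; and |w| ≥ p.
Write w = xyz as guaranteed by the lemma, with |xy| ≤ p and |y| > 0.
Because |xy| ≤ p and w begins with p copies of a, we have y = a^k with 1 ≤ k ≤ p.
Since 1 ≤ k ≤ p, k divides p!; set t = 1 + p!/k. Then xy^t z has p + (p!/k)·k = p + p! copies of a. Now the a-count is p+p! and (b-count)-3 = (p+p!+3)-3 = p+p!, so i ≠ j-3 fails. So xy^t z = a^{p+p!} b^{p+p!+3} ∉ L.
This is a contradiction; hence L is not regular.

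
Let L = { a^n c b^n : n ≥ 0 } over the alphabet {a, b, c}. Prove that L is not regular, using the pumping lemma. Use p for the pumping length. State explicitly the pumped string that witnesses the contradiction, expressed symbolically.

Suppose for contradiction that L is regular, and let p be the pumping length.
Take w = a^p c b^p ∈ L with |w| = 2p+1 ≥ p.
By the pumping lemma, w = xyz with |xy| ≤ p and |y| > 0.
Because |xy| ≤ p and w begins with p copies of a, we have y = a^k with 1 ≤ k ≤ p.
Pump with i = 2: xy^2z = a^{p+k} c b^p, which would require p+k = p. But k ≥ 1, so xy^2z ∉ L.
This is a contradiction; hence L is not regular.

a^{p+k} c b^p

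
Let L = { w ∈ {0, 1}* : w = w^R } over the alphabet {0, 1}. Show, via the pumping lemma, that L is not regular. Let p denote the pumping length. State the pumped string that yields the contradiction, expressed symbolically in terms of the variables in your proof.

Assume L is regular. Let p be the pumping length given by the pumping lemma.
Take w = 0^p 1 0^p, a palindrome of length 2p+1 ≥ p.
Write w = xyz as guaranteed by the lemma, with |xy| ≤ p and |y| ≥ 1.
Because |xy| ≤ p and w begins with p copies of 0, we have y = 0^k with 1 ≤ k ≤ p.
Pump with i = 2: xy^2z = 0^{p+k} 1 0^p. Its reverse is 0^p 1 0^{p+k}, which differs from xy^2z since k ≥ 1. So xy^2z is not a palindrome and xy^2z ∉ L.
This is a contradiction; hence L is not regular.

0^{p+k} 1 0^p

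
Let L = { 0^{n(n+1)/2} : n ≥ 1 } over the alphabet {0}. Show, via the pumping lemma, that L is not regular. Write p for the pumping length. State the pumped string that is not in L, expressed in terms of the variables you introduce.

0^{p(p+1)/2+k}

Assume L is regular. Let p be the pumping length given by the pumping lemma.
Take w = 0^{p(p+1)/2} ∈ L with |w| = p(p+1)/2 ≥ p.
Write w = xyz as guaranteed by the lemma, with |xy| ≤ p and |y| > 0.
Then y = 0^k for some k with 1 ≤ k ≤ p.
Pump with i = 2: xy^2z = 0^{p(p+1)/2+k}. Since 1 ≤ k ≤ p, p(p+1)/2 < p(p+1)/2+k ≤ p(p+1)/2+p < (p+1)(p+2)/2, so p(p+1)/2+k is strictly between consecutive triangular numbers. So xy^2z ∉ L.
Contradiction. Therefore L is not regular.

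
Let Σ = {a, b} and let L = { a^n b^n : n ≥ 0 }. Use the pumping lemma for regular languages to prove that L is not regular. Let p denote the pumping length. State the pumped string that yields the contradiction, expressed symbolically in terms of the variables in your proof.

Assume L is regular. Let p be the pumping length given by the pumping lemma.
Let w = a^p b^p ∈ L; note |w| = 2p ≥ p.
The pumping lemma gives a decomposition w = xyz where |xy| ≤ p and |y| > 0.
Because |xy| ≤ p and w begins with p copies of a, we have y = a^k with 1 ≤ k ≤ p.
Pump with i = 2: xy^2z = a^{p+k} b^p. For this to lie in L we would need p = p+k, which forces k = 0. But k ≥ 1, so xy^2z ∉ L.
This contradicts the pumping lemma, so L is not regular.

a^{p+k} b^p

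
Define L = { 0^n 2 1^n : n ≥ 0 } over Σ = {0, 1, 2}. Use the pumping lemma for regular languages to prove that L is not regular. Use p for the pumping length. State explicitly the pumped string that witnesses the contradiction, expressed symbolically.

Toward a contradiction, assume L is regular with pumping length p.
Take w = 0^p 2 1^p ∈ L with |w| = 2p+1 ≥ p.
The pumping lemma gives a decomposition w = xyz where |xy| ≤ p and y is nonempty.
Because |xy| ≤ p and w begins with p copies of 0, we have y = 0^k with 1 ≤ k ≤ p.
Pump with i = 2: xy^2z = 0^{p+k} 2 1^p, which would require p+k = p. But k ≥ 1, so xy^2z ∉ L.
This is a contradiction; hence L is not regular.

0^{p+k} 2 1^p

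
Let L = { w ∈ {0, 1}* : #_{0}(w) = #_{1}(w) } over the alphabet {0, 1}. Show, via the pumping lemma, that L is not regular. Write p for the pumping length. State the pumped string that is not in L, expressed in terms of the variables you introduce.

0^{p+k} 1^p

Suppose for contradiction that L is regular, and let p be the pumping length.
Choose w = 0^p 1^p ∈ L with |w| = 2p ≥ p.
Write w = xyz as guaranteed by the lemma, with |xy| ≤ p and |y| > 0.
Since the first p symbols of w are all 0's and |xy| ≤ p, y lies entirely in the leading 0-block: y = 0^k for some k with 1 ≤ k ≤ p.
Pump with i = 2: xy^2z = 0^{p+k} 1^p has p+k occurrences of 0 but only p of 1. Since k ≥ 1 the counts differ, so xy^2z ∉ L.
Contradiction. Therefore L is not regular.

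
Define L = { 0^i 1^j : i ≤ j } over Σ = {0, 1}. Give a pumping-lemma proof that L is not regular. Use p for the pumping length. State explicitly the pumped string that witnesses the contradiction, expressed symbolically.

Suppose for contradiction that L is regular, and let p be the pumping length.
Choose w = 0^p 1^p ∈ L, with |w| = 2p ≥ p.
Write w = xyz as guaranteed by the lemma, with |xy| ≤ p and |y| > 0.
Because |xy| ≤ p and w begins with p copies of 0, we have y = 0^k with 1 ≤ k ≤ p.
Consider xy^2z = 0^{p+k} 1^p. Since k ≥ 1, the 0-count p+k exceeds the 1-count p, so i ≤ j fails; thus xy^2z ∉ L.
This contradicts the pumping lemma, so L is not regular.

0^{p+k} 1^p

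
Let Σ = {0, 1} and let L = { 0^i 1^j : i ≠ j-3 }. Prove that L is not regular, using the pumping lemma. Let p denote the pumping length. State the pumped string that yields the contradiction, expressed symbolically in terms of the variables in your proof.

Suppose for contradiction that L is regular, and let p be the pumping length.
Choose w = 0^p 1^{p+p!+3}. Since p ≠ (p+p!+3)-3 = p+p!, w ∈ L; and |w| ≥ p.
Write w = xyz as guaranteed by the lemma, with |xy| ≤ p and |y| ≥ 1.
The first p characters of w are 0's, so xy (and hence y) consists only of 0's. Write y = 0^k, 1 ≤ k ≤ p.
Since 1 ≤ k ≤ p, k divides p!; set t = 1 + p!/k. Then xy^t z has p + (p!/k)·k = p + p! copies of 0. Now the 0-count is p+p! and (1-count)-3 = (p+p!+3)-3 = p+p!, so i ≠ j-3 fails. So xy^t z = 0^{p+p!} 1^{p+p!+3} ∉ L.
This is a contradiction; hence L is not regular.

0^{p+p!} 1^{p+p!+3}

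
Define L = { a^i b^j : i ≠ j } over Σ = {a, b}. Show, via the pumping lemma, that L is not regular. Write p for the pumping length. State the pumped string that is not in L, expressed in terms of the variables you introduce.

Assume L is regular; let p be its pumping constant.
Choose w = a^p b^{p+p!}. Since p ≠ p+p!, w ∈ L; and |w| ≥ p.
Write w = xyz as guaranteed by the lemma, with |xy| ≤ p and y is nonempty.
The first p characters of w are a's, so xy (and hence y) consists only of a's. Write y = a^k, 1 ≤ k ≤ p.
Since 1 ≤ k ≤ p, k divides p!; set t = 1 + p!/k. Then xy^t z has p + (p!/k)·k = p + p! copies of a. Now the a-count equals the b-count, so i ≠ j fails. So xy^t z = a^{p+p!} b^{p+p!} ∉ L.
This contradicts the pumping lemma, so L is not regular.

a^{p+p!} b^{p+p!}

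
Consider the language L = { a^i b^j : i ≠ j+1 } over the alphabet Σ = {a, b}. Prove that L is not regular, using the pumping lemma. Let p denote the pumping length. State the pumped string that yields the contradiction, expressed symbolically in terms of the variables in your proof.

a^{p+p!} b^{p+p!-1}

Assume L is regular. Let p be the pumping length given by the pumping lemma.
Choose w = a^p b^{p+p!-1}. Since p ≠ (p+p!-1)+1 = p+p!, w ∈ L; and |w| ≥ p.
The pumping lemma gives a decomposition w = xyz where |xy| ≤ p and |y| ≥ 1.
Because |xy| ≤ p and w begins with p copies of a, we have y = a^k with 1 ≤ k ≤ p.
Since 1 ≤ k ≤ p, k divides p!; set t = 1 + p!/k. Then xy^t z has p + (p!/k)·k = p + p! copies of a. Now the a-count is p+p! and (b-count)+1 = (p+p!-1)+1 = p+p!, so i ≠ j+1 fails. So xy^t z = a^{p+p!} b^{p+p!-1} ∉ L.
Contradiction. Therefore L is not regular.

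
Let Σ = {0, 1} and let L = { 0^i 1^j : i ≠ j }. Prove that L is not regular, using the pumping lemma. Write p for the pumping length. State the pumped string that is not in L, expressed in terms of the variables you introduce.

0^{p+p!} 1^{p+p!}

Assume L is regular; let p be its pumping constant.
Choose w = 0^p 1^{p+p!}. Since p ≠ p+p!, w ∈ L; and |w| ≥ p.
The pumping lemma gives a decomposition w = xyz where |xy| ≤ p and y is nonempty.
Because |xy| ≤ p and w begins with p copies of 0, we have y = 0^k with 1 ≤ k ≤ p.
Since 1 ≤ k ≤ p, k divides p!; set t = 1 + p!/k. Then xy^t z has p + (p!/k)·k = p + p! copies of 0. Now the 0-count equals the 1-count, so i ≠ j fails. So xy^t z = 0^{p+p!} 1^{p+p!} ∉ L.
This contradicts the pumping lemma, so L is not regular.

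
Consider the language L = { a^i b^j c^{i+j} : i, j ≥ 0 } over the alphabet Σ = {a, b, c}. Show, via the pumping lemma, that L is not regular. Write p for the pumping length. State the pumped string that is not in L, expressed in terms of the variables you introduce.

a^{p+k} b^p c^{2p}

Suppose for contradiction that L is regular, and let p be the pumping length.
Take w = a^p b^p c^{2p} ∈ L (with i=j=p, i+j=2p), |w| = 4p ≥ p.
By the pumping lemma, w = xyz with |xy| ≤ p and |y| ≥ 1.
Since the first p symbols of w are all a's and |xy| ≤ p, y lies entirely in the leading a-block: y = a^k for some k with 1 ≤ k ≤ p.
Consider xy^2z = a^{p+k} b^p c^{2p}. Now the a- and b-counts sum to 2p+k, but the c-count is 2p ≠ 2p+k. So xy^2z ∉ L.
This contradicts the pumping lemma, so L is not regular.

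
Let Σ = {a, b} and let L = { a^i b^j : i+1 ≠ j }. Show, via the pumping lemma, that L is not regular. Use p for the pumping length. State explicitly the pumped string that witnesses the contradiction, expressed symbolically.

Assume L is regular; let p be its pumping constant.
Choose w = a^p b^{p+p!+1}. Since p ≠ (p+p!+1)-1 = p+p!, w ∈ L; and |w| ≥ p.
Write w = xyz as guaranteed by the lemma, with |xy| ≤ p and y is nonempty.
Since the first p symbols of w are all a's and |xy| ≤ p, y lies entirely in the leading a-block: y = a^k for some k with 1 ≤ k ≤ p.
Since 1 ≤ k ≤ p, k divides p!; set t = 1 + p!/k. Then xy^t z has p + (p!/k)·k = p + p! copies of a. Now the a-count is p+p! and (b-count)-1 = (p+p!+1)-1 = p+p!, so i+1 ≠ j fails. So xy^t z = a^{p+p!} b^{p+p!+1} ∉ L.
Contradiction. Therefore L is not regular.

a^{p+p!} b^{p+p!+1}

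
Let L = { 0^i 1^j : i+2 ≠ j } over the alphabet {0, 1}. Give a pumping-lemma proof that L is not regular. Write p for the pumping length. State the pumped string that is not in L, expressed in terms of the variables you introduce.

0^{p+p!} 1^{p+p!+2}

Toward a contradiction, assume L is regular with pumping length p.
Choose w = 0^p 1^{p+p!+2}. Since p ≠ (p+p!+2)-2 = p+p!, w ∈ L; and |w| ≥ p.
The pumping lemma gives a decomposition w = xyz where |xy| ≤ p and |y| ≥ 1.
The first p characters of w are 0's, so xy (and hence y) consists only of 0's. Write y = 0^k, 1 ≤ k ≤ p.
Since 1 ≤ k ≤ p, k divides p!; set t = 1 + p!/k. Then xy^t z has p + (p!/k)·k = p + p! copies of 0. Now the 0-count is p+p! and (1-count)-2 = (p+p!+2)-2 = p+p!, so i+2 ≠ j fails. So xy^t z = 0^{p+p!} 1^{p+p!+2} ∉ L.
This contradicts the pumping lemma, so L is not regular.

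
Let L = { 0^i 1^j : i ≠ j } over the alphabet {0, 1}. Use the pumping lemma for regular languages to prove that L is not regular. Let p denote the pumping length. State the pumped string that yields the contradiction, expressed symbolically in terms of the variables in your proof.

0^{p+p!} 1^{p+p!}

Assume L is regular; let p be its pumping constant.
Choose w = 0^p 1^{p+p!}. Since p ≠ p+p!, w ∈ L; and |w| ≥ p.
By the pumping lemma, w = xyz with |xy| ≤ p and |y| > 0.
Because |xy| ≤ p and w begins with p copies of 0, we have y = 0^k with 1 ≤ k ≤ p.
Since 1 ≤ k ≤ p, k divides p!; set t = 1 + p!/k. Then xy^t z has p + (p!/k)·k = p + p! copies of 0. Now the 0-count equals the 1-count, so i ≠ j fails. So xy^t z = 0^{p+p!} 1^{p+p!} ∉ L.
This contradicts the pumping lemma, so L is not regular.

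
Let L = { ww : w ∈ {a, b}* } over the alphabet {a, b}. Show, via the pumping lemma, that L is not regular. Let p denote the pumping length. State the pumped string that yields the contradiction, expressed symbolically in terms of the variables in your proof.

Assume L is regular; let p be its pumping constant.
Take w = a^p b^p a^p b^p = uu where u = a^pb^p; then w ∈ L and |w| = 4p ≥ p.
The pumping lemma gives a decomposition w = xyz where |xy| ≤ p and |y| ≥ 1.
Since the first p symbols of w are all a's and |xy| ≤ p, y lies entirely in the leading a-block: y = a^k for some k with 1 ≤ k ≤ p.
Pump with i = 2: xy^2z = a^{p+k} b^p a^p b^p, of length 4p+k. Suppose this equals vv. The string starts with a and ends with b, so v does too; thus the boundary between the two copies of v is a b→a transition. There is exactly one such transition, at position 2p+k, so |v| = 2p+k and |vv| = 4p+2k ≠ 4p+k since k ≥ 1. So xy^2z ∉ L.
Contradiction. Therefore L is not regular.

a^{p+k} b^p a^p b^p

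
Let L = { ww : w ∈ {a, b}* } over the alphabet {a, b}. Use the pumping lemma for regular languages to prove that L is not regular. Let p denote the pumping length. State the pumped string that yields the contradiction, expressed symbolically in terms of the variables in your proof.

Assume L is regular. Let p be the pumping length given by the pumping lemma.
Take w = a^p b^p a^p b^p = uu where u = a^pb^p; then w ∈ L and |w| = 4p ≥ p.
Write w = xyz as guaranteed by the lemma, with |xy| ≤ p and |y| ≥ 1.
Since the first p symbols of w are all a's and |xy| ≤ p, y lies entirely in the leading a-block: y = a^k for some k with 1 ≤ k ≤ p.
Pump with i = 2: xy^2z = a^{p+k} b^p a^p b^p, of length 4p+k. Suppose this equals vv. The string starts with a and ends with b, so v does too; thus the boundary between the two copies of v is a b→a transition. There is exactly one such transition, at position 2p+k, so |v| = 2p+k and |vv| = 4p+2k ≠ 4p+k since k ≥ 1. So xy^2z ∉ L.
This is a contradiction; hence L is not regular.

a^{p+k} b^p a^p b^p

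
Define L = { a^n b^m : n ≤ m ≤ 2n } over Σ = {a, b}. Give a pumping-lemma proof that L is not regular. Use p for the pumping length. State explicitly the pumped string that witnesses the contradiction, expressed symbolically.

a^{p+k} b^p

Assume L is regular. Let p be the pumping length given by the pumping lemma.
Take w = a^p b^p ∈ L (since p ≤ p ≤ 2p), with |w| = 2p ≥ p.
The pumping lemma gives a decomposition w = xyz where |xy| ≤ p and |y| > 0.
Because |xy| ≤ p and w begins with p copies of a, we have y = a^k with 1 ≤ k ≤ p.
Pump with i = 2: xy^2z = a^{p+k} b^p. Now n = p+k > p = m, so the condition n ≤ m fails. Thus xy^2z ∉ L.
This contradicts the pumping lemma, so L is not regular.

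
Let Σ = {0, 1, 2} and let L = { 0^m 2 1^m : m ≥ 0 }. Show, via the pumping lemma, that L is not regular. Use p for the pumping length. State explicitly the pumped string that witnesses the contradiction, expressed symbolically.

0^{p+k} 2 1^p

Assume L is regular; let p be its pumping constant.
Take w = 0^p 2 1^p ∈ L with |w| = 2p+1 ≥ p.
Write w = xyz as guaranteed by the lemma, with |xy| ≤ p and y is nonempty.
Since the first p symbols of w are all 0's and |xy| ≤ p, y lies entirely in the leading 0-block: y = 0^k for some k with 1 ≤ k ≤ p.
Pump with i = 2: xy^2z = 0^{p+k} 2 1^p, which would require p+k = p. But k ≥ 1, so xy^2z ∉ L.
This is a contradiction; hence L is not regular.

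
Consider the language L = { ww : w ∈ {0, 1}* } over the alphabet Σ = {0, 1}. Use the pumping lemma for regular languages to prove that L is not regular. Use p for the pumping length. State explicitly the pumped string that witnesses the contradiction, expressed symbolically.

0^{p+k} 1^p 0^p 1^p

Toward a contradiction, assume L is regular with pumping length p.
Take w = 0^p 1^p 0^p 1^p = uu where u = 0^p1^p; then w ∈ L and |w| = 4p ≥ p.
By the pumping lemma, w = xyz with |xy| ≤ p and y is nonempty.
Because |xy| ≤ p and w begins with p copies of 0, we have y = 0^k with 1 ≤ k ≤ p.
Pump with i = 2: xy^2z = 0^{p+k} 1^p 0^p 1^p, of length 4p+k. Suppose this equals vv. The string starts with 0 and ends with 1, so v does too; thus the boundary between the two copies of v is a 1→0 transition. There is exactly one such transition, at position 2p+k, so |v| = 2p+k and |vv| = 4p+2k ≠ 4p+k since k ≥ 1. So xy^2z ∉ L.
This is a contradiction; hence L is not regular.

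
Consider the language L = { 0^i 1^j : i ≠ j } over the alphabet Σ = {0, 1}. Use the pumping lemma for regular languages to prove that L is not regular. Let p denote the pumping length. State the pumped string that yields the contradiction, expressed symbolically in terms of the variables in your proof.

Assume L is regular. Let p be the pumping length given by the pumping lemma.
Choose w = 0^p 1^{p+p!}. Since p ≠ p+p!, w ∈ L; and |w| ≥ p.
The pumping lemma gives a decomposition w = xyz where |xy| ≤ p and y is nonempty.
The first p characters of w are 0's, so xy (and hence y) consists only of 0's. Write y = 0^k, 1 ≤ k ≤ p.
Since 1 ≤ k ≤ p, k divides p!; set t = 1 + p!/k. Then xy^t z has p + (p!/k)·k = p + p! copies of 0. Now the 0-count equals the 1-count, so i ≠ j fails. So xy^t z = 0^{p+p!} 1^{p+p!} ∉ L.
This contradicts the pumping lemma, so L is not regular.

0^{p+p!} 1^{p+p!}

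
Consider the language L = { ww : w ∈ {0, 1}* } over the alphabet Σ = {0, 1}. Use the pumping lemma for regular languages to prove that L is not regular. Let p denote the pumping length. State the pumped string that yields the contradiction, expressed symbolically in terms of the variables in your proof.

0^{p+k} 1^p 0^p 1^p

Suppose for contradiction that L is regular, and let p be the pumping length.
Take w = 0^p 1^p 0^p 1^p = uu where u = 0^p1^p; then w ∈ L and |w| = 4p ≥ p.
The pumping lemma gives a decomposition w = xyz where |xy| ≤ p and |y| > 0.
Since the first p symbols of w are all 0's and |xy| ≤ p, y lies entirely in the leading 0-block: y = 0^k for some k with 1 ≤ k ≤ p.
Pump with i = 2: xy^2z = 0^{p+k} 1^p 0^p 1^p, of length 4p+k. Suppose this equals vv. The string starts with 0 and ends with 1, so v does too; thus the boundary between the two copies of v is a 1→0 transition. There is exactly one such transition, at position 2p+k, so |v| = 2p+k and |vv| = 4p+2k ≠ 4p+k since k ≥ 1. So xy^2z ∉ L.
This is a contradiction; hence L is not regular.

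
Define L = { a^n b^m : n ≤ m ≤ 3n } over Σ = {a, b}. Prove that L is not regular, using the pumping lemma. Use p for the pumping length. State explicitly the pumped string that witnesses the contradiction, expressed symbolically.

Toward a contradiction, assume L is regular with pumping length p.
Take w = a^p b^p ∈ L (since p ≤ p ≤ 3p), with |w| = 2p ≥ p.
The pumping lemma gives a decomposition w = xyz where |xy| ≤ p and y is nonempty.
The first p characters of w are a's, so xy (and hence y) consists only of a's. Write y = a^k, 1 ≤ k ≤ p.
Pump with i = 2: xy^2z = a^{p+k} b^p. Now n = p+k > p = m, so the condition n ≤ m fails. Thus xy^2z ∉ L.
This contradicts the pumping lemma, so L is not regular.

a^{p+k} b^p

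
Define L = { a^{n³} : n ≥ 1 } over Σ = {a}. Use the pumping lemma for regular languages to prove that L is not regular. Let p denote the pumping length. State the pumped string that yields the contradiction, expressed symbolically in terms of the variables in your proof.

Assume L is regular. Let p be the pumping length given by the pumping lemma.
Take w = a^{p³} ∈ L with |w| = p³ ≥ p.
Write w = xyz as guaranteed by the lemma, with |xy| ≤ p and |y| ≥ 1.
Then y = a^k for some k with 1 ≤ k ≤ p.
Pump with i = 2: xy^2z = a^{p³+k}. Since 1 ≤ k ≤ p, p³ < p³+k ≤ p³+p < p³+3p²+3p+1 = (p+1)³, so p³+k is not a perfect cube. So xy^2z ∉ L.
This contradicts the pumping lemma, so L is not regular.

a^{p³+k}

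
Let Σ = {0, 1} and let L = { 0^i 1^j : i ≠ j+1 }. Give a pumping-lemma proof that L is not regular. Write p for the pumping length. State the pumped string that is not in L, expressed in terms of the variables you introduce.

0^{p+p!} 1^{p+p!-1}

Assume L is regular; let p be its pumping constant.
Choose w = 0^p 1^{p+p!-1}. Since p ≠ (p+p!-1)+1 = p+p!, w ∈ L; and |w| ≥ p.
The pumping lemma gives a decomposition w = xyz where |xy| ≤ p and |y| ≥ 1.
Because |xy| ≤ p and w begins with p copies of 0, we have y = 0^k with 1 ≤ k ≤ p.
Since 1 ≤ k ≤ p, k divides p!; set t = 1 + p!/k. Then xy^t z has p + (p!/k)·k = p + p! copies of 0. Now the 0-count is p+p! and (1-count)+1 = (p+p!-1)+1 = p+p!, so i ≠ j+1 fails. So xy^t z = 0^{p+p!} 1^{p+p!-1} ∉ L.
This contradicts the pumping lemma, so L is not regular.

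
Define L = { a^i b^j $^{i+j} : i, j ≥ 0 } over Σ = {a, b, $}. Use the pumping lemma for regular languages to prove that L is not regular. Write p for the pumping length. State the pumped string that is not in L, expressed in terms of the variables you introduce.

Assume L is regular. Let p be the pumping length given by the pumping lemma.
Take w = a^p b^p $^{2p} ∈ L (with i=j=p, i+j=2p), |w| = 4p ≥ p.
By the pumping lemma, w = xyz with |xy| ≤ p and |y| ≥ 1.
Because |xy| ≤ p and w begins with p copies of a, we have y = a^k with 1 ≤ k ≤ p.
Consider xy^2z = a^{p+k} b^p $^{2p}. Now the a- and b-counts sum to 2p+k, but the $-count is 2p ≠ 2p+k. So xy^2z ∉ L.
This contradicts the pumping lemma, so L is not regular.

a^{p+k} b^p $^{2p}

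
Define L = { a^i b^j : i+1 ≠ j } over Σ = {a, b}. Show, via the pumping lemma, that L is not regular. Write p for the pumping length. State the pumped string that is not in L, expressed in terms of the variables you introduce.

Assume L is regular; let p be its pumping constant.
Choose w = a^p b^{p+p!+1}. Since p ≠ (p+p!+1)-1 = p+p!, w ∈ L; and |w| ≥ p.
The pumping lemma gives a decomposition w = xyz where |xy| ≤ p and y is nonempty.
The first p characters of w are a's, so xy (and hence y) consists only of a's. Write y = a^k, 1 ≤ k ≤ p.
Since 1 ≤ k ≤ p, k divides p!; set t = 1 + p!/k. Then xy^t z has p + (p!/k)·k = p + p! copies of a. Now the a-count is p+p! and (b-count)-1 = (p+p!+1)-1 = p+p!, so i+1 ≠ j fails. So xy^t z = a^{p+p!} b^{p+p!+1} ∉ L.
This contradicts the pumping lemma, so L is not regular.

a^{p+p!} b^{p+p!+1}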